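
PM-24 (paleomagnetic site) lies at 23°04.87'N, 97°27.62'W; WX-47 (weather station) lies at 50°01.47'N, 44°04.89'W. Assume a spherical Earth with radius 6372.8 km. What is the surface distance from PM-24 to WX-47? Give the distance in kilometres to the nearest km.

5476 km

PM-24: φ = +23.08117°, λ = -97.46033°
WX-47: φ = +50.02450°, λ = -44.08150°
Δφ = 26.9433°,  Δλ = 53.3788°
a = sin²(Δφ/2) + cos φ₁ cos φ₂ sin²(Δλ/2) = 0.173507
c = 2·arcsin(√a) = 0.859275 rad = 49.2328°
d = R·c = 6372.8 × 0.859275 = 5476.0 km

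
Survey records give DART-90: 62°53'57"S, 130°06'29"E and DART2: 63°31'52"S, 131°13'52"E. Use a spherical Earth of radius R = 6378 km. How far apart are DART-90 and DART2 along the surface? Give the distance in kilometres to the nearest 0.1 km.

DART-90: φ = -62.89917°, λ = +130.10806°
DART2: φ = -63.53111°, λ = +131.23111°
Δφ = -0.6319°,  Δλ = 1.1231°
a = sin²(Δφ/2) + cos φ₁ cos φ₂ sin²(Δλ/2) = 0.000050
c = 2·arcsin(√a) = 0.014130 rad = 0.8096°
d = R·c = 6378 × 0.014130 = 90.1 km

90.1 km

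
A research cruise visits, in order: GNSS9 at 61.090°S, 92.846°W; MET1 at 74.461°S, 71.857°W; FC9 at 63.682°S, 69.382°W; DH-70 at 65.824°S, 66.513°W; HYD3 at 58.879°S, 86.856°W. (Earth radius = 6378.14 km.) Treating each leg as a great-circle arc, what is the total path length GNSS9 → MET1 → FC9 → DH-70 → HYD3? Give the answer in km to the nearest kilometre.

GNSS9→MET1: c = 0.268009 rad, d = 1709.40 km
MET1→FC9: c = 0.188721 rad, d = 1203.69 km
FC9→DH-70: c = 0.043046 rad, d = 274.55 km
DH-70→HYD3: c = 0.203028 rad, d = 1294.94 km
Total = 1709.40 + 1203.69 + 274.55 + 1294.94 = 4482.58 km

4483 km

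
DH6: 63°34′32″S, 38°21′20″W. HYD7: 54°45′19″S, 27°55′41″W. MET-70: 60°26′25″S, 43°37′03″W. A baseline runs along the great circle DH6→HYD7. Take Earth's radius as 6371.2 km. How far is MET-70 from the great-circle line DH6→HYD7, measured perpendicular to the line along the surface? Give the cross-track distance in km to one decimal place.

431.0 km

DH6: φ = -63.57556°, λ = -38.35556°
HYD7: φ = -54.75528°, λ = -27.92806°
MET-70: φ = -60.44028°, λ = -43.61750°
δ₁₃ = central angle DH6→MET-70 = 0.069613 rad  (haversine)
θ₁₃ = bearing DH6→MET-70 = 319.425°,  θ₁₂ = bearing DH6→HYD7 = 35.803°
dₓₜ = R·arcsin(sin δ₁₃ · sin(θ₁₃ − θ₁₂)) = 6371.2·arcsin(0.06956·sin(283.622°)) = -431.023 km
|dₓₜ| = 431.023 km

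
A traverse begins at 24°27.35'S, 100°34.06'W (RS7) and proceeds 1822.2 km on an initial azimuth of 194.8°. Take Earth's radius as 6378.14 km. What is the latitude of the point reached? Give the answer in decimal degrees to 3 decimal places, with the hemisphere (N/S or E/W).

40.184°S

RS7: φ = -24.45583°, λ = -100.56767°
δ = d/R = 1822.2/6378.14 = 0.285695 rad
φ₂ = arcsin(sin φ₁ cos δ + cos φ₁ sin δ cos θ)
   = arcsin(-0.41399·0.95947 + 0.91028·0.28182·-0.96682) = -40.18358°
λ₂ = λ₁ + atan2(sin θ sin δ cos φ₁, cos δ − sin φ₁ sin φ₂) = -105.97473°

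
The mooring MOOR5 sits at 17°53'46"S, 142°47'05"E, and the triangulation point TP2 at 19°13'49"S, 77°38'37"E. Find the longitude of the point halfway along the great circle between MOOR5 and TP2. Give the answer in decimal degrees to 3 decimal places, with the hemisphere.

MOOR5: φ = -17.89611°, λ = +142.78472°
TP2: φ = -19.23028°, λ = +77.64361°
Bx = cos φ₂ cos Δλ = 0.396928,  By = cos φ₂ sin Δλ = -0.856718
φₘ = atan2(sin φ₁ + sin φ₂, √((cos φ₁ + Bx)² + By²)) = -21.72691°
λₘ = λ₁ + atan2(By, cos φ₁ + Bx) = 110.35728°

110.357°E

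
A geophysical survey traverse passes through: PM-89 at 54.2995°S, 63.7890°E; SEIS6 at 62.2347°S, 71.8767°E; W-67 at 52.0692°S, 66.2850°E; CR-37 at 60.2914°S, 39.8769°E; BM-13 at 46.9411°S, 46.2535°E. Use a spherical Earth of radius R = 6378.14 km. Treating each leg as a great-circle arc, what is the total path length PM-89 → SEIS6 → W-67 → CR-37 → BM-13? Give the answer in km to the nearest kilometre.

5580 km

PM-89→SEIS6: c = 0.156871 rad, d = 1000.54 km
SEIS6→W-67: c = 0.184983 rad, d = 1179.85 km
W-67→CR-37: c = 0.291092 rad, d = 1856.63 km
CR-37→BM-13: c = 0.241906 rad, d = 1542.91 km
Total = 1000.54 + 1179.85 + 1856.63 + 1542.91 = 5579.92 km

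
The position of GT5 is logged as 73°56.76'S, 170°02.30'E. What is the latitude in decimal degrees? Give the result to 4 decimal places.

73° + 56.76′/60 = 73 + 0.94600 = 73.9460°

73.9460°S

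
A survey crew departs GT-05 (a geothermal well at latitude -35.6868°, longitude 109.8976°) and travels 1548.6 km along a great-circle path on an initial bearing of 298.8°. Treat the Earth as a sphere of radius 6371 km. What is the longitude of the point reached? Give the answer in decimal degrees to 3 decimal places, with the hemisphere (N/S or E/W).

δ = d/R = 1548.6/6371 = 0.243070 rad
φ₂ = arcsin(sin φ₁ cos δ + cos φ₁ sin δ cos θ)
   = arcsin(-0.58335·0.97060 + 0.81222·0.24068·0.48175) = -28.16607°
λ₂ = λ₁ + atan2(sin θ sin δ cos φ₁, cos δ − sin φ₁ sin φ₂) = 96.05573°

96.056°E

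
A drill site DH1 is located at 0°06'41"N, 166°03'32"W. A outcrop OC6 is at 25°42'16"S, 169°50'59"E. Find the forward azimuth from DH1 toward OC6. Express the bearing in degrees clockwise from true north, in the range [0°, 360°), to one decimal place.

DH1: φ = +0.11139°, λ = -166.05889°
OC6: φ = -25.70444°, λ = +169.84972°
Δλ = -24.0914°
y = sin Δλ · cos φ₂ = -0.367800
x = cos φ₁ sin φ₂ − sin φ₁ cos φ₂ cos Δλ = -0.435327
θ = atan2(y, x) = -139.8062° → 220.1938° (mod 360°)

220.2°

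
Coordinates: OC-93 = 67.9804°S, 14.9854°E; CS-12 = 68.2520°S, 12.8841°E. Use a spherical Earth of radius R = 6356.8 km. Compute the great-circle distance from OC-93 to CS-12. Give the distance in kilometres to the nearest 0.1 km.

Δφ = -0.2716°,  Δλ = -2.1013°
a = sin²(Δφ/2) + cos φ₁ cos φ₂ sin²(Δλ/2) = 0.000052
c = 2·arcsin(√a) = 0.014467 rad = 0.8289°
d = R·c = 6356.8 × 0.014467 = 92.0 km

92.0 km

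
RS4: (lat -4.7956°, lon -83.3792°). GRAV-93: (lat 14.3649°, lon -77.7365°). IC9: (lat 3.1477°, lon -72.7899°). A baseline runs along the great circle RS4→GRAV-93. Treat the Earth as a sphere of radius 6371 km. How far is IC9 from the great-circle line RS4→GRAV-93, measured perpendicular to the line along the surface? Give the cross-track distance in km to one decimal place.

882.3 km

δ₁₃ = central angle RS4→IC9 = 0.230903 rad  (haversine)
θ₁₃ = bearing RS4→IC9 = 53.300°,  θ₁₂ = bearing RS4→GRAV-93 = 16.201°
dₓₜ = R·arcsin(sin δ₁₃ · sin(θ₁₃ − θ₁₂)) = 6371·arcsin(0.22886·sin(37.098°)) = 882.284 km
|dₓₜ| = 882.284 km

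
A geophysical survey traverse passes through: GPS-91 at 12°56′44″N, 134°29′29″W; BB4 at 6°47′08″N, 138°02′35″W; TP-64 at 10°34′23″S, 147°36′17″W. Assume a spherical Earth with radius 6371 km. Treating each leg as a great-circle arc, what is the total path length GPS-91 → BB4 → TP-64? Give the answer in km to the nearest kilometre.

GPS-91: φ = +12.94556°, λ = -134.49139°
BB4: φ = +6.78556°, λ = -138.04306°
TP-64: φ = -10.57306°, λ = -147.60472°
GPS-91→BB4: c = 0.123631 rad, d = 787.65 km
BB4→TP-64: c = 0.345533 rad, d = 2201.39 km
Total = 787.65 + 2201.39 = 2989.05 km

2989 km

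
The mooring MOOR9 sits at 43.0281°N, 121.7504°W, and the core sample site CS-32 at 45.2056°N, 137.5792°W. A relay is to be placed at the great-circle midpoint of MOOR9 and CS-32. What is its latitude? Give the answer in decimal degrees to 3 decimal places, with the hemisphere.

44.391°N

Bx = cos φ₂ cos Δλ = 0.677848,  By = cos φ₂ sin Δλ = -0.192180
φₘ = atan2(sin φ₁ + sin φ₂, √((cos φ₁ + Bx)² + By²)) = 44.39084°
λₘ = λ₁ + atan2(By, cos φ₁ + Bx) = -129.51802°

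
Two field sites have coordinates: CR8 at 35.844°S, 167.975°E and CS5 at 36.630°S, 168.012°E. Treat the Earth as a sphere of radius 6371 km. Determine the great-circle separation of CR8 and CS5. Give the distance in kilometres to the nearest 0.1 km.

87.5 km

Δφ = -0.7860°,  Δλ = 0.0370°
a = sin²(Δφ/2) + cos φ₁ cos φ₂ sin²(Δλ/2) = 0.000047
c = 2·arcsin(√a) = 0.013728 rad = 0.7866°
d = R·c = 6371 × 0.013728 = 87.5 km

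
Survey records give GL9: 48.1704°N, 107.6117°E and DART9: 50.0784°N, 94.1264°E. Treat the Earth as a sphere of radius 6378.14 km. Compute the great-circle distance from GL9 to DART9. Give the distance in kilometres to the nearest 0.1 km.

Δφ = 1.9080°,  Δλ = -13.4853°
a = sin²(Δφ/2) + cos φ₁ cos φ₂ sin²(Δλ/2) = 0.006177
c = 2·arcsin(√a) = 0.157351 rad = 9.0155°
d = R·c = 6378.14 × 0.157351 = 1003.6 km

1003.6 km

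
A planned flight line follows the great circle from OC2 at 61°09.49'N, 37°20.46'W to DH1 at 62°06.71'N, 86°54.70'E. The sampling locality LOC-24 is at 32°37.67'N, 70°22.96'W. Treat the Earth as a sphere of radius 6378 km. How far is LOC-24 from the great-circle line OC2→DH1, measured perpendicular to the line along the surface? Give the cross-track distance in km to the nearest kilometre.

OC2: φ = +61.15817°, λ = -37.34100°
DH1: φ = +62.11183°, λ = +86.91167°
LOC-24: φ = +32.62783°, λ = -70.38267°
δ₁₃ = central angle OC2→LOC-24 = 0.621750 rad  (haversine)
θ₁₃ = bearing OC2→LOC-24 = 232.035°,  θ₁₂ = bearing OC2→DH1 = 30.476°
dₓₜ = R·arcsin(sin δ₁₃ · sin(θ₁₃ − θ₁₂)) = 6378·arcsin(0.58246·sin(201.559°)) = -1375.724 km
|dₓₜ| = 1375.724 km

1376 km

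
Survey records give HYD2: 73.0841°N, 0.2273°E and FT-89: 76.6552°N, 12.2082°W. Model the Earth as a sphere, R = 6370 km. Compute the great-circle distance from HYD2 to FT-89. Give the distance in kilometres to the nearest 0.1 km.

Δφ = 3.5711°,  Δλ = -12.4355°
a = sin²(Δφ/2) + cos φ₁ cos φ₂ sin²(Δλ/2) = 0.001759
c = 2·arcsin(√a) = 0.083897 rad = 4.8070°
d = R·c = 6370 × 0.083897 = 534.4 km

534.4 km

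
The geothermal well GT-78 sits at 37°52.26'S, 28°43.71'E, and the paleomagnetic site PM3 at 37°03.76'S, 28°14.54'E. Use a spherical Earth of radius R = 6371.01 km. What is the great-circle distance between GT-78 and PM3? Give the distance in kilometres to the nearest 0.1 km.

99.6 km

GT-78: φ = -37.87100°, λ = +28.72850°
PM3: φ = -37.06267°, λ = +28.24233°
Δφ = 0.8083°,  Δλ = -0.4862°
a = sin²(Δφ/2) + cos φ₁ cos φ₂ sin²(Δλ/2) = 0.000061
c = 2·arcsin(√a) = 0.015633 rad = 0.8957°
d = R·c = 6371.01 × 0.015633 = 99.6 km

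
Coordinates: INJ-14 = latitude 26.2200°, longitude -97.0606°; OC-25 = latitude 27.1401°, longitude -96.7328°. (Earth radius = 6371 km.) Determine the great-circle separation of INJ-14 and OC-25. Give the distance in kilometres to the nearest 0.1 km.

107.4 km

Δφ = 0.9201°,  Δλ = 0.3278°
a = sin²(Δφ/2) + cos φ₁ cos φ₂ sin²(Δλ/2) = 0.000071
c = 2·arcsin(√a) = 0.016853 rad = 0.9656°
d = R·c = 6371 × 0.016853 = 107.4 km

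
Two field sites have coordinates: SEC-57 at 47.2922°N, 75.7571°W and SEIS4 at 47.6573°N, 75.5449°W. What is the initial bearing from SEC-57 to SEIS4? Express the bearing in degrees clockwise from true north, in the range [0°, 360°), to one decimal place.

21.4°

Δλ = 0.2122°
y = sin Δλ · cos φ₂ = 0.002495
x = cos φ₁ sin φ₂ − sin φ₁ cos φ₂ cos Δλ = 0.006376
θ = atan2(y, x) = 21.3692° → 21.3692° (mod 360°)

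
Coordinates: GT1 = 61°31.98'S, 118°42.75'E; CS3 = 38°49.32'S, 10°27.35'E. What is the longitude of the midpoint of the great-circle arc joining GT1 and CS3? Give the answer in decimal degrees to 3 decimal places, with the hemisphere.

46.163°E

GT1: φ = -61.53300°, λ = +118.71250°
CS3: φ = -38.82200°, λ = +10.45583°
Bx = cos φ₂ cos Δλ = -0.244071,  By = cos φ₂ sin Δλ = -0.739880
φₘ = atan2(sin φ₁ + sin φ₂, √((cos φ₁ + Bx)² + By²)) = -62.75192°
λₘ = λ₁ + atan2(By, cos φ₁ + Bx) = 46.16305°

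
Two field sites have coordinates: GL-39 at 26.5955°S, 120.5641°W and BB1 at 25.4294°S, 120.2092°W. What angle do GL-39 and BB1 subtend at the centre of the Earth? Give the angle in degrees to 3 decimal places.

1.209°

Δφ = 1.1661°,  Δλ = 0.3549°
a = sin²(Δφ/2) + cos φ₁ cos φ₂ sin²(Δλ/2) = 0.000111
c = 2·arcsin(√a) = 0.021100 rad = 1.2089°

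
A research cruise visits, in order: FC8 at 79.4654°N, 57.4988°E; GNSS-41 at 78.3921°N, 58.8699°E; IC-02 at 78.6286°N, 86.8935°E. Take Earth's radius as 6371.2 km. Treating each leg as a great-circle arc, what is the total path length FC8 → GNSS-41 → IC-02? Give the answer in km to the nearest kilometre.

738 km

FC8→GNSS-41: c = 0.019287 rad, d = 122.88 km
GNSS-41→IC-02: c = 0.096578 rad, d = 615.31 km
Total = 122.88 + 615.31 = 738.19 km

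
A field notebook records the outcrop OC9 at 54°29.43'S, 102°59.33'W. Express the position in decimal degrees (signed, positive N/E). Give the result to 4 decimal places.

lat: 54.4905° S → -54.4905°
lon: 102.9888° W → -102.9888°

-54.4905°, -102.9888°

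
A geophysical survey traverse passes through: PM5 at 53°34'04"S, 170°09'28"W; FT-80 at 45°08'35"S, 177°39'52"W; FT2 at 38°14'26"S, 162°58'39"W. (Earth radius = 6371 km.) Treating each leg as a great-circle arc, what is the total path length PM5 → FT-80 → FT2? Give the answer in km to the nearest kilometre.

PM5: φ = -53.56778°, λ = -170.15778°
FT-80: φ = -45.14306°, λ = -177.66444°
FT2: φ = -38.24056°, λ = -162.97750°
PM5→FT-80: c = 0.169796 rad, d = 1081.77 km
FT-80→FT2: c = 0.225641 rad, d = 1437.56 km
Total = 1081.77 + 1437.56 = 2519.33 km

2519 km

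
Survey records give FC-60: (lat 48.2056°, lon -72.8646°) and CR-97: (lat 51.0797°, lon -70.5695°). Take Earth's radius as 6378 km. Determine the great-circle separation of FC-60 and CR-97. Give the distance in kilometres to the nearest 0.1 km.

360.1 km

Δφ = 2.8741°,  Δλ = 2.2951°
a = sin²(Δφ/2) + cos φ₁ cos φ₂ sin²(Δλ/2) = 0.000797
c = 2·arcsin(√a) = 0.056465 rad = 3.2352°
d = R·c = 6378 × 0.056465 = 360.1 km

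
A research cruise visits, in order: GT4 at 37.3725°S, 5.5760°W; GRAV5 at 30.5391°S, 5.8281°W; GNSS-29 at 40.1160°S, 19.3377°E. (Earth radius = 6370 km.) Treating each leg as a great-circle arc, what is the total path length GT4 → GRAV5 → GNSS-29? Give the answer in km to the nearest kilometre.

3267 km

GT4→GRAV5: c = 0.119321 rad, d = 760.07 km
GRAV5→GNSS-29: c = 0.393575 rad, d = 2507.07 km
Total = 760.07 + 2507.07 = 3267.15 km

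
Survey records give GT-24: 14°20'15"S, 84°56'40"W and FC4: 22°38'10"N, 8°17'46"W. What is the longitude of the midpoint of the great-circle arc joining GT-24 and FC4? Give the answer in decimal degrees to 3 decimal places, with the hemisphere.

GT-24: φ = -14.33750°, λ = -84.94444°
FC4: φ = +22.63611°, λ = -8.29611°
Bx = cos φ₂ cos Δλ = 0.213138,  By = cos φ₂ sin Δλ = 0.898021
φₘ = atan2(sin φ₁ + sin φ₂, √((cos φ₁ + Bx)² + By²)) = 5.28228°
λₘ = λ₁ + atan2(By, cos φ₁ + Bx) = -47.71862°

47.719°W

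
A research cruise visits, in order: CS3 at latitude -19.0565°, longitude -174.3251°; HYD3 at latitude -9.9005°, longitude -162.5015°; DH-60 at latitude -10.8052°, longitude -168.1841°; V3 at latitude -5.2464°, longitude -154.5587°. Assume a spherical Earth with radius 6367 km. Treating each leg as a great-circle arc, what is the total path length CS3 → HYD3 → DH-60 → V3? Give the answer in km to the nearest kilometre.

CS3→HYD3: c = 0.255634 rad, d = 1627.62 km
HYD3→DH-60: c = 0.098832 rad, d = 629.27 km
DH-60→V3: c = 0.254582 rad, d = 1620.92 km
Total = 1627.62 + 629.27 + 1620.92 = 3877.81 km

3878 km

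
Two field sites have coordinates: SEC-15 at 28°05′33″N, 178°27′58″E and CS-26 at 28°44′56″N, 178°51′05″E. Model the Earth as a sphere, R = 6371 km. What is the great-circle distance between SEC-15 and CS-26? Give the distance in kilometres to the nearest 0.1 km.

82.1 km

SEC-15: φ = +28.09250°, λ = +178.46611°
CS-26: φ = +28.74889°, λ = +178.85139°
Δφ = 0.6564°,  Δλ = 0.3853°
a = sin²(Δφ/2) + cos φ₁ cos φ₂ sin²(Δλ/2) = 0.000042
c = 2·arcsin(√a) = 0.012893 rad = 0.7387°
d = R·c = 6371 × 0.012893 = 82.1 km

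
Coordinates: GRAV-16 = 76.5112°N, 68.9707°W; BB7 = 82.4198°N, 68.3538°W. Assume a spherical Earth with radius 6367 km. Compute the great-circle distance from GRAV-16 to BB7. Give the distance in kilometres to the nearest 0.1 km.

Δφ = 5.9086°,  Δλ = 0.6169°
a = sin²(Δφ/2) + cos φ₁ cos φ₂ sin²(Δλ/2) = 0.002657
c = 2·arcsin(√a) = 0.103142 rad = 5.9096°
d = R·c = 6367 × 0.103142 = 656.7 km

656.7 km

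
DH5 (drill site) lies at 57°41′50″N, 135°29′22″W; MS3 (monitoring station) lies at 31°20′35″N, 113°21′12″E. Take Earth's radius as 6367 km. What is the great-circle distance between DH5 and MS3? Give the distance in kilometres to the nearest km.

DH5: φ = +57.69722°, λ = -135.48944°
MS3: φ = +31.34306°, λ = +113.35333°
Δφ = -26.3542°,  Δλ = -111.1572°
a = sin²(Δφ/2) + cos φ₁ cos φ₂ sin²(Δλ/2) = 0.362536
c = 2·arcsin(√a) = 1.292281 rad = 74.0423°
d = R·c = 6367 × 1.292281 = 8228.0 km

8228 km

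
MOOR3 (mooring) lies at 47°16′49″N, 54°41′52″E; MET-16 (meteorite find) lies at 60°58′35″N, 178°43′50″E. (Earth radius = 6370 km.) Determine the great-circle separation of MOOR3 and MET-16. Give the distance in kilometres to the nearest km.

MOOR3: φ = +47.28028°, λ = +54.69778°
MET-16: φ = +60.97639°, λ = +178.73056°
Δφ = 13.6961°,  Δλ = 124.0328°
a = sin²(Δφ/2) + cos φ₁ cos φ₂ sin²(Δλ/2) = 0.270896
c = 2·arcsin(√a) = 1.094818 rad = 62.7285°
d = R·c = 6370 × 1.094818 = 6974.0 km

6974 km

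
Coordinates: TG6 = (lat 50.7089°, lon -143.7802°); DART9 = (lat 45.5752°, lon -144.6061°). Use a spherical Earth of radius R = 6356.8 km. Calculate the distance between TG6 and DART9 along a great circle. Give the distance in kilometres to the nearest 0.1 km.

Δφ = -5.1337°,  Δλ = -0.8259°
a = sin²(Δφ/2) + cos φ₁ cos φ₂ sin²(Δλ/2) = 0.002029
c = 2·arcsin(√a) = 0.090113 rad = 5.1631°
d = R·c = 6356.8 × 0.090113 = 572.8 km

572.8 km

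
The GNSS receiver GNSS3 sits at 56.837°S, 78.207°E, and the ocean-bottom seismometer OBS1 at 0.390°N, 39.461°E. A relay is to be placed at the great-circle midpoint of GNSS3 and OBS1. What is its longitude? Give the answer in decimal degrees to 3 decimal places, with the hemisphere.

Bx = cos φ₂ cos Δλ = 0.779910,  By = cos φ₂ sin Δλ = -0.625855
φₘ = atan2(sin φ₁ + sin φ₂, √((cos φ₁ + Bx)² + By²)) = -29.50751°
λₘ = λ₁ + atan2(By, cos φ₁ + Bx) = 52.95586°

52.956°E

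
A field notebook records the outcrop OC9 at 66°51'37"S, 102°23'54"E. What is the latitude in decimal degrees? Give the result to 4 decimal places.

66° + 51′/60 + 37″/3600 = 66 + 0.85000 + 0.01028 = 66.8603°

66.8603°S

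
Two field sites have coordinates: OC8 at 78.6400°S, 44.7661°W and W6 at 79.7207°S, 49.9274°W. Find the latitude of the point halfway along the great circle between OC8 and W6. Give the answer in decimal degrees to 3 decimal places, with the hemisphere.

79.191°S

Bx = cos φ₂ cos Δλ = 0.177723,  By = cos φ₂ sin Δλ = -0.016053
φₘ = atan2(sin φ₁ + sin φ₂, √((cos φ₁ + Bx)² + By²)) = -79.19104°
λₘ = λ₁ + atan2(By, cos φ₁ + Bx) = -47.21931°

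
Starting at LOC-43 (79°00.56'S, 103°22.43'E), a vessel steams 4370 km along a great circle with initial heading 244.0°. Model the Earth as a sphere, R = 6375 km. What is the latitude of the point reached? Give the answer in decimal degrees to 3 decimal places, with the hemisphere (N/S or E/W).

54.372°S

LOC-43: φ = -79.00933°, λ = +103.37383°
δ = d/R = 4370/6375 = 0.685490 rad
φ₂ = arcsin(sin φ₁ cos δ + cos φ₁ sin δ cos θ)
   = arcsin(-0.98166·0.77411 + 0.19065·0.63305·-0.43837) = -54.37215°
λ₂ = λ₁ + atan2(sin θ sin δ cos φ₁, cos δ − sin φ₁ sin φ₂) = 0.99885°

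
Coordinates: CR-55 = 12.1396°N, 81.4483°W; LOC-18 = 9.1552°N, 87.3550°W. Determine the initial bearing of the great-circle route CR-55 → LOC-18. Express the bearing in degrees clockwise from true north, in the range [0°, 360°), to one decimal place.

Δλ = -5.9067°
y = sin Δλ · cos φ₂ = -0.101598
x = cos φ₁ sin φ₂ − sin φ₁ cos φ₂ cos Δλ = -0.050962
θ = atan2(y, x) = -116.6385° → 243.3615° (mod 360°)

243.4°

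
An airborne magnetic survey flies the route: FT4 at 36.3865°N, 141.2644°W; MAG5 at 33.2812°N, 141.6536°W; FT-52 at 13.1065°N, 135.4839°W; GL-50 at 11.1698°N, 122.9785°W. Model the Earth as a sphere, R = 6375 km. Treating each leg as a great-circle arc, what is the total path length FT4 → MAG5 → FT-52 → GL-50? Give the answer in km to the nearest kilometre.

4055 km

FT4→MAG5: c = 0.054484 rad, d = 347.33 km
MAG5→FT-52: c = 0.365544 rad, d = 2330.34 km
FT-52→GL-50: c = 0.216012 rad, d = 1377.07 km
Total = 347.33 + 2330.34 + 1377.07 = 4054.75 km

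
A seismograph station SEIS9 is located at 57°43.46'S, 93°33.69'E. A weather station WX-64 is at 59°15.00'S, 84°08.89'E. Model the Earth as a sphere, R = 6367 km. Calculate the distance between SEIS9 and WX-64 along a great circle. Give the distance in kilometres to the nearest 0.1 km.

571.9 km

SEIS9: φ = -57.72433°, λ = +93.56150°
WX-64: φ = -59.25000°, λ = +84.14817°
Δφ = -1.5257°,  Δλ = -9.4133°
a = sin²(Δφ/2) + cos φ₁ cos φ₂ sin²(Δλ/2) = 0.002016
c = 2·arcsin(√a) = 0.089819 rad = 5.1463°
d = R·c = 6367 × 0.089819 = 571.9 km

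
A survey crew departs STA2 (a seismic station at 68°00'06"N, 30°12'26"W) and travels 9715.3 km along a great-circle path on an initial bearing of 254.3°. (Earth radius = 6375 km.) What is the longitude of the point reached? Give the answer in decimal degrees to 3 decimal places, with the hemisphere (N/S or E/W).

104.626°W

STA2: φ = +68.00167°, λ = -30.20722°
δ = d/R = 9715.3/6375 = 1.523969 rad
φ₂ = arcsin(sin φ₁ cos δ + cos φ₁ sin δ cos θ)
   = arcsin(0.92719·0.04681 + 0.37458·0.99890·-0.27060) = -3.31628°
λ₂ = λ₁ + atan2(sin θ sin δ cos φ₁, cos δ − sin φ₁ sin φ₂) = -104.62575°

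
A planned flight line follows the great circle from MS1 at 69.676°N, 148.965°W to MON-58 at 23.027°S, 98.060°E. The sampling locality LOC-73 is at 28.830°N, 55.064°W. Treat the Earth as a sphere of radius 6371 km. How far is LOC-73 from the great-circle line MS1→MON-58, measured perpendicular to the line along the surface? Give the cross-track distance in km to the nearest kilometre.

δ₁₃ = central angle MS1→LOC-73 = 1.124652 rad  (haversine)
θ₁₃ = bearing MS1→LOC-73 = 75.664°,  θ₁₂ = bearing MS1→MON-58 = 283.345°
dₓₜ = R·arcsin(sin δ₁₃ · sin(θ₁₃ − θ₁₂)) = 6371·arcsin(0.90212·sin(-207.681°)) = 2755.042 km
|dₓₜ| = 2755.042 km

2755 km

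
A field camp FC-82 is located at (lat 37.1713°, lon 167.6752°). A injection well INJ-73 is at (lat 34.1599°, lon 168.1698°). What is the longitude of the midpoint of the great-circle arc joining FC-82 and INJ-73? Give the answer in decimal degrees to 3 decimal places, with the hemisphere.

167.927°E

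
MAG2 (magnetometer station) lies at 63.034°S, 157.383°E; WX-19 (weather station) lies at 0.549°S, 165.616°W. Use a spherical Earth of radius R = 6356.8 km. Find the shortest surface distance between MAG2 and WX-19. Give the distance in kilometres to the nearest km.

7571 km

Δφ = 62.4850°,  Δλ = 37.0010°
a = sin²(Δφ/2) + cos φ₁ cos φ₂ sin²(Δλ/2) = 0.314665
c = 2·arcsin(√a) = 1.191067 rad = 68.2431°
d = R·c = 6356.8 × 1.191067 = 7571.4 km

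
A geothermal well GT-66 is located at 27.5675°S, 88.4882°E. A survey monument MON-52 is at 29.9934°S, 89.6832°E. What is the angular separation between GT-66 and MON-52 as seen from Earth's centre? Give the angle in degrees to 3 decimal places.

Δφ = -2.4259°,  Δλ = 1.1950°
a = sin²(Δφ/2) + cos φ₁ cos φ₂ sin²(Δλ/2) = 0.000532
c = 2·arcsin(√a) = 0.046117 rad = 2.6423°

2.642°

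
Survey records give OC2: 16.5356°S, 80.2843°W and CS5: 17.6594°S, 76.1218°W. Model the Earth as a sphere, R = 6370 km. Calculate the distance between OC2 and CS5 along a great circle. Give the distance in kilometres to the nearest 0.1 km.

Δφ = -1.1238°,  Δλ = 4.1625°
a = sin²(Δφ/2) + cos φ₁ cos φ₂ sin²(Δλ/2) = 0.001301
c = 2·arcsin(√a) = 0.072153 rad = 4.1341°
d = R·c = 6370 × 0.072153 = 459.6 km

459.6 km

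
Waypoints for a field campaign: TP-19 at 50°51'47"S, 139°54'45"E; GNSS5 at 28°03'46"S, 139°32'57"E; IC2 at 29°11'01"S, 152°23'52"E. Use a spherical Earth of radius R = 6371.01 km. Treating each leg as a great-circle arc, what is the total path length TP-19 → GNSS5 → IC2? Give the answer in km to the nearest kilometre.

3795 km

TP-19: φ = -50.86306°, λ = +139.91250°
GNSS5: φ = -28.06278°, λ = +139.54917°
IC2: φ = -29.18361°, λ = +152.39778°
TP-19→GNSS5: c = 0.397969 rad, d = 2535.46 km
GNSS5→IC2: c = 0.197714 rad, d = 1259.64 km
Total = 2535.46 + 1259.64 = 3795.10 km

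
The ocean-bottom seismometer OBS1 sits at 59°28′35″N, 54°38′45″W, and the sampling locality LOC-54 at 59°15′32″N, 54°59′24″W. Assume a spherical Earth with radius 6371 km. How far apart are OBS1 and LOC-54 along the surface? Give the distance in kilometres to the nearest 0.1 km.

OBS1: φ = +59.47639°, λ = -54.64583°
LOC-54: φ = +59.25889°, λ = -54.99000°
Δφ = -0.2175°,  Δλ = -0.3442°
a = sin²(Δφ/2) + cos φ₁ cos φ₂ sin²(Δλ/2) = 0.000006
c = 2·arcsin(√a) = 0.004876 rad = 0.2794°
d = R·c = 6371 × 0.004876 = 31.1 km

31.1 km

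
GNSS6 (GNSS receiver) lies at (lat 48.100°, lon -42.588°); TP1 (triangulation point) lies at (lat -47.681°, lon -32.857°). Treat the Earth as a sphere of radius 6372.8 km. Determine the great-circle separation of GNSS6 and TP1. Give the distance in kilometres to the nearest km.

Δφ = -95.7810°,  Δλ = 9.7310°
a = sin²(Δφ/2) + cos φ₁ cos φ₂ sin²(Δλ/2) = 0.553598
c = 2·arcsin(√a) = 1.678198 rad = 96.1537°
d = R·c = 6372.8 × 1.678198 = 10694.8 km

10695 km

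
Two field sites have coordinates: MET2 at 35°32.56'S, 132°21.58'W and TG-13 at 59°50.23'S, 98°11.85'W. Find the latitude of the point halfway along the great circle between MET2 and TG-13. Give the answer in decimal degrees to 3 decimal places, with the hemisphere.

MET2: φ = -35.54267°, λ = -132.35967°
TG-13: φ = -59.83717°, λ = -98.19750°
Bx = cos φ₂ cos Δλ = 0.415761,  By = cos φ₂ sin Δλ = 0.282149
φₘ = atan2(sin φ₁ + sin φ₂, √((cos φ₁ + Bx)² + By²)) = -48.89874°
λₘ = λ₁ + atan2(By, cos φ₁ + Bx) = -119.43446°

48.899°S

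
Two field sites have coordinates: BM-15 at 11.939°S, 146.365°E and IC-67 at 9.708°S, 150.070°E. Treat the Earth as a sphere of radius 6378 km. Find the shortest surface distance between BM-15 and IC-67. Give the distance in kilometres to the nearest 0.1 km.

475.1 km

Δφ = 2.2310°,  Δλ = 3.7050°
a = sin²(Δφ/2) + cos φ₁ cos φ₂ sin²(Δλ/2) = 0.001387
c = 2·arcsin(√a) = 0.074496 rad = 4.2683°
d = R·c = 6378 × 0.074496 = 475.1 km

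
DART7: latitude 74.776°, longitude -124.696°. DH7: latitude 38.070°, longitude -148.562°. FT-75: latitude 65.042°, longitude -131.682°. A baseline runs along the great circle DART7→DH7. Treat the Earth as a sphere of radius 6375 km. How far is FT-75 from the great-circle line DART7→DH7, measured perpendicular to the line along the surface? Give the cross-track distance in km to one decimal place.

262.5 km

δ₁₃ = central angle DART7→FT-75 = 0.174689 rad  (haversine)
θ₁₃ = bearing DART7→FT-75 = 197.175°,  θ₁₂ = bearing DART7→DH7 = 210.874°
dₓₜ = R·arcsin(sin δ₁₃ · sin(θ₁₃ − θ₁₂)) = 6375·arcsin(0.17380·sin(-13.700°)) = -262.482 km
|dₓₜ| = 262.482 km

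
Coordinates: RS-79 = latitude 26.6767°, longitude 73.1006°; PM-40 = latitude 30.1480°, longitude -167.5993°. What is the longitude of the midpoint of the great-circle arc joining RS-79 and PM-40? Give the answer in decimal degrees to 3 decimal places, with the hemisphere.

131.147°E

Bx = cos φ₂ cos Δλ = -0.423185,  By = cos φ₂ sin Δλ = 0.754105
φₘ = atan2(sin φ₁ + sin φ₂, √((cos φ₁ + Bx)² + By²)) = 46.94288°
λₘ = λ₁ + atan2(By, cos φ₁ + Bx) = 131.14698°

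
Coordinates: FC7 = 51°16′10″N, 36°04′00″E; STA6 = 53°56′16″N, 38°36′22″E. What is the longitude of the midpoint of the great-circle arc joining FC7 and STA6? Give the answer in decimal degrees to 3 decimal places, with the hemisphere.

37.298°E

FC7: φ = +51.26944°, λ = +36.06667°
STA6: φ = +53.93778°, λ = +38.60611°
Bx = cos φ₂ cos Δλ = 0.588085,  By = cos φ₂ sin Δλ = 0.026082
φₘ = atan2(sin φ₁ + sin φ₂, √((cos φ₁ + Bx)² + By²)) = 52.61039°
λₘ = λ₁ + atan2(By, cos φ₁ + Bx) = 37.29770°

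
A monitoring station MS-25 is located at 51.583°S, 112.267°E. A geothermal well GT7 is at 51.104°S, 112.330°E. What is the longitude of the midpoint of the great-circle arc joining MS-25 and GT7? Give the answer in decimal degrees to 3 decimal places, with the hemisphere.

112.299°E

Bx = cos φ₂ cos Δλ = 0.627908,  By = cos φ₂ sin Δλ = 0.000690
φₘ = atan2(sin φ₁ + sin φ₂, √((cos φ₁ + Bx)² + By²)) = -51.34350°
λₘ = λ₁ + atan2(By, cos φ₁ + Bx) = 112.29866°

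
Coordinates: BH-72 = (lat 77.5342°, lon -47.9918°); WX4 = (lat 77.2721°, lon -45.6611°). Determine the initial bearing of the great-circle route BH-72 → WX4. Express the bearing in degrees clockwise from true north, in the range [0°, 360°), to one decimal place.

116.1°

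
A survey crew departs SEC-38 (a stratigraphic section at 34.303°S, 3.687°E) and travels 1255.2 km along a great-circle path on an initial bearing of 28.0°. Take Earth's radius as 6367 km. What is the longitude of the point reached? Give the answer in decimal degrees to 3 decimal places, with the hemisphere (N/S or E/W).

9.473°E

δ = d/R = 1255.2/6367 = 0.197142 rad
φ₂ = arcsin(sin φ₁ cos δ + cos φ₁ sin δ cos θ)
   = arcsin(-0.56357·0.98063 + 0.82607·0.19587·0.88295) = -24.19181°
λ₂ = λ₁ + atan2(sin θ sin δ cos φ₁, cos δ − sin φ₁ sin φ₂) = 9.47264°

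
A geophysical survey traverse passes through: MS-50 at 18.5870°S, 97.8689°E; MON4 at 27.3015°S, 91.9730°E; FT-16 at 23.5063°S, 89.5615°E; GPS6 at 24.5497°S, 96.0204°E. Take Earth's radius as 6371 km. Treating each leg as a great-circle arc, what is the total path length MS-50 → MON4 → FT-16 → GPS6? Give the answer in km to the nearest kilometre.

MS-50→MON4: c = 0.179124 rad, d = 1141.20 km
MON4→FT-16: c = 0.076368 rad, d = 486.54 km
FT-16→GPS6: c = 0.104548 rad, d = 666.07 km
Total = 1141.20 + 486.54 + 666.07 = 2293.81 km

2294 km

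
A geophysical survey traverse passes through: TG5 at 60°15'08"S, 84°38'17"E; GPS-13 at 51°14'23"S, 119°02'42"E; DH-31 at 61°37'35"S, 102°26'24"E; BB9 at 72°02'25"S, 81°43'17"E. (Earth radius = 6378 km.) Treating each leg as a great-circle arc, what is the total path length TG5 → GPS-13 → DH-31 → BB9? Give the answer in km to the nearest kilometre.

5333 km

TG5: φ = -60.25222°, λ = +84.63806°
GPS-13: φ = -51.23972°, λ = +119.04500°
DH-31: φ = -61.62639°, λ = +102.44000°
BB9: φ = -72.04028°, λ = +81.72139°
TG5→GPS-13: c = 0.367285 rad, d = 2342.54 km
GPS-13→DH-31: c = 0.240553 rad, d = 1534.25 km
DH-31→BB9: c = 0.228306 rad, d = 1456.13 km
Total = 2342.54 + 1534.25 + 1456.13 = 5332.92 km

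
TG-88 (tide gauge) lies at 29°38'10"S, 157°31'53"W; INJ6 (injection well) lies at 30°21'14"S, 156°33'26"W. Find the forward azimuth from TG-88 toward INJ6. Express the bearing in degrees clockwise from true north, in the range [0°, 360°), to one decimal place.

130.6°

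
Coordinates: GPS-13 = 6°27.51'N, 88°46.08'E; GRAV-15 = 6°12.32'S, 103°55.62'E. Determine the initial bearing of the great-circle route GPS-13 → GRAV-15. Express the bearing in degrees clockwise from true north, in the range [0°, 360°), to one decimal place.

GPS-13: φ = +6.45850°, λ = +88.76800°
GRAV-15: φ = -6.20533°, λ = +103.92700°
Δλ = 15.1590°
y = sin Δλ · cos φ₂ = 0.259966
x = cos φ₁ sin φ₂ − sin φ₁ cos φ₂ cos Δλ = -0.215339
θ = atan2(y, x) = 129.6361° → 129.6361° (mod 360°)

129.6°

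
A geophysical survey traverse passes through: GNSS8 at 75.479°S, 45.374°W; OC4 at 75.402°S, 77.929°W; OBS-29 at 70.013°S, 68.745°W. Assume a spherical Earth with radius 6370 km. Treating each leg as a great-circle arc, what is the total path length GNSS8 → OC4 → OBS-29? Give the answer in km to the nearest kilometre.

GNSS8→OC4: c = 0.141044 rad, d = 898.45 km
OC4→OBS-29: c = 0.105161 rad, d = 669.88 km
Total = 898.45 + 669.88 = 1568.33 km

1568 km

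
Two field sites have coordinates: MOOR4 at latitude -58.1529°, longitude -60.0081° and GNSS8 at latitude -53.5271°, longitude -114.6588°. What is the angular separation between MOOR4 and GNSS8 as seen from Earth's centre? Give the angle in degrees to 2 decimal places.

Δφ = 4.6258°,  Δλ = -54.6507°
a = sin²(Δφ/2) + cos φ₁ cos φ₂ sin²(Δλ/2) = 0.067723
c = 2·arcsin(√a) = 0.526535 rad = 30.1682°

30.17°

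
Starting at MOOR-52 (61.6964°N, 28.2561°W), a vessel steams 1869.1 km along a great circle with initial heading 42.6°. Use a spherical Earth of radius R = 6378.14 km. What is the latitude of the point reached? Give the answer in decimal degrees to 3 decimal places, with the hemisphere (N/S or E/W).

70.688°N

δ = d/R = 1869.1/6378.14 = 0.293048 rad
φ₂ = arcsin(sin φ₁ cos δ + cos φ₁ sin δ cos θ)
   = arcsin(0.88045·0.95737 + 0.47414·0.28887·0.73610) = 70.68821°
λ₂ = λ₁ + atan2(sin θ sin δ cos φ₁, cos δ − sin φ₁ sin φ₂) = 7.98937°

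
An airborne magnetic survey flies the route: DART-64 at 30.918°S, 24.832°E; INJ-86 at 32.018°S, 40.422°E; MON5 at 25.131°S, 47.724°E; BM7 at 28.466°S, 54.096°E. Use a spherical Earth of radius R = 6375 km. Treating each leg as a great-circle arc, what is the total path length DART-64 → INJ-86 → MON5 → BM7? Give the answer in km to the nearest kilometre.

DART-64→INJ-86: c = 0.232670 rad, d = 1483.27 km
INJ-86→MON5: c = 0.164140 rad, d = 1046.40 km
MON5→BM7: c = 0.115044 rad, d = 733.41 km
Total = 1483.27 + 1046.40 + 733.41 = 3263.07 km

3263 km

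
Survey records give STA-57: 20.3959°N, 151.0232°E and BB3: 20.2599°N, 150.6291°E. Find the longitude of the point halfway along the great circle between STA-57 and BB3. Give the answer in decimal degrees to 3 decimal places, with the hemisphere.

150.826°E

Bx = cos φ₂ cos Δλ = 0.938109,  By = cos φ₂ sin Δλ = -0.006453
φₘ = atan2(sin φ₁ + sin φ₂, √((cos φ₁ + Bx)² + By²)) = 20.32801°
λₘ = λ₁ + atan2(By, cos φ₁ + Bx) = 150.82606°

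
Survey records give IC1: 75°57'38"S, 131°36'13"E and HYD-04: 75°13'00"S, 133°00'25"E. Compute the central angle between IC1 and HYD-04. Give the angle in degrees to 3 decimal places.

IC1: φ = -75.96056°, λ = +131.60361°
HYD-04: φ = -75.21667°, λ = +133.00694°
Δφ = 0.7439°,  Δλ = 1.4033°
a = sin²(Δφ/2) + cos φ₁ cos φ₂ sin²(Δλ/2) = 0.000051
c = 2·arcsin(√a) = 0.014342 rad = 0.8217°

0.822°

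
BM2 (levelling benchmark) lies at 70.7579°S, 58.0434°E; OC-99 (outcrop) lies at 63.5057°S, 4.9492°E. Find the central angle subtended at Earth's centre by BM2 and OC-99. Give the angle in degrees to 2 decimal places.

21.05°

Δφ = 7.2522°,  Δλ = -53.0942°
a = sin²(Δφ/2) + cos φ₁ cos φ₂ sin²(Δλ/2) = 0.033367
c = 2·arcsin(√a) = 0.367396 rad = 21.0502°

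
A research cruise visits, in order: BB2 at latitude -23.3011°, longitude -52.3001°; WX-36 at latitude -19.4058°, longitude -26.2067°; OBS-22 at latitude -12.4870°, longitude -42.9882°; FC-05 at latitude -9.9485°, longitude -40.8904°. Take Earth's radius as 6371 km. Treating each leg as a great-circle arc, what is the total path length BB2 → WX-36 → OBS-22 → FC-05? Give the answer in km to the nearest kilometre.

5047 km

BB2→WX-36: c = 0.428960 rad, d = 2732.90 km
WX-36→OBS-22: c = 0.306153 rad, d = 1950.50 km
OBS-22→FC-05: c = 0.057031 rad, d = 363.34 km
Total = 2732.90 + 1950.50 + 363.34 = 5046.74 km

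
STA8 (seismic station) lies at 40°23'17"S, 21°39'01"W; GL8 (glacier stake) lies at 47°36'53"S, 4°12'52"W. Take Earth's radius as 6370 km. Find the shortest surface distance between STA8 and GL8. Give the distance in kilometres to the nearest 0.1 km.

1604.0 km

STA8: φ = -40.38806°, λ = -21.65028°
GL8: φ = -47.61472°, λ = -4.21444°
Δφ = -7.2267°,  Δλ = 17.4358°
a = sin²(Δφ/2) + cos φ₁ cos φ₂ sin²(Δλ/2) = 0.015768
c = 2·arcsin(√a) = 0.251803 rad = 14.4273°
d = R·c = 6370 × 0.251803 = 1604.0 km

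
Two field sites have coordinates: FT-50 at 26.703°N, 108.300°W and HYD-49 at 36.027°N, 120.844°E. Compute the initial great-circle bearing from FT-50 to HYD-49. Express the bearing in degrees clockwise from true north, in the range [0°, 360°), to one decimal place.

321.3°

Δλ = -130.8560°
y = sin Δλ · cos φ₂ = -0.611695
x = cos φ₁ sin φ₂ − sin φ₁ cos φ₂ cos Δλ = 0.763172
θ = atan2(y, x) = -38.7128° → 321.2872° (mod 360°)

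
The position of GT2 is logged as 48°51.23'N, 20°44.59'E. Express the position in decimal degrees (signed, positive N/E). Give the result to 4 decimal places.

+48.8538°, +20.7432°

lat: 48.8538° N → +48.8538°
lon: 20.7432° E → +20.7432°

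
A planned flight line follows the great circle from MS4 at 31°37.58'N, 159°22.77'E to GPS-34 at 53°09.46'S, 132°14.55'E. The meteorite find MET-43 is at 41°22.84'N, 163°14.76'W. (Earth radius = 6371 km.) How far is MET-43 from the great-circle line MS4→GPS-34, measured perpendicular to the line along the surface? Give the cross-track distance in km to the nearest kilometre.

2412 km

MS4: φ = +31.62633°, λ = +159.37950°
GPS-34: φ = -53.15767°, λ = +132.24250°
MET-43: φ = +41.38067°, λ = -163.24600°
δ₁₃ = central angle MS4→MET-43 = 0.546464 rad  (haversine)
θ₁₃ = bearing MS4→MET-43 = 61.218°,  θ₁₂ = bearing MS4→GPS-34 = 195.882°
dₓₜ = R·arcsin(sin δ₁₃ · sin(θ₁₃ − θ₁₂)) = 6371·arcsin(0.51967·sin(-134.664°)) = -2411.996 km
|dₓₜ| = 2411.996 km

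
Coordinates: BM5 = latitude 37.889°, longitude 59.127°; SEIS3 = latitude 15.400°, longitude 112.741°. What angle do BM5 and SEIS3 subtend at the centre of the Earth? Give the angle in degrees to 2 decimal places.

52.09°

Δφ = -22.4890°,  Δλ = 53.6140°
a = sin²(Δφ/2) + cos φ₁ cos φ₂ sin²(Δλ/2) = 0.192775
c = 2·arcsin(√a) = 0.909108 rad = 52.0881°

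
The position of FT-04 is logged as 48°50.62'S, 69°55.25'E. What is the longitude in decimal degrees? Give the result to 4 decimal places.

69° + 55.25′/60 = 69 + 0.92083 = 69.9208°

69.9208°E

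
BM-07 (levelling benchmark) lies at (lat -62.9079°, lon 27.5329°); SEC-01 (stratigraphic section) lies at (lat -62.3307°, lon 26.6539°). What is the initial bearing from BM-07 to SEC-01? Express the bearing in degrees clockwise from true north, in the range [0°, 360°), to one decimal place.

324.6°

Δλ = -0.8790°
y = sin Δλ · cos φ₂ = -0.007124
x = cos φ₁ sin φ₂ − sin φ₁ cos φ₂ cos Δλ = 0.010025
θ = atan2(y, x) = -35.3971° → 324.6029° (mod 360°)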